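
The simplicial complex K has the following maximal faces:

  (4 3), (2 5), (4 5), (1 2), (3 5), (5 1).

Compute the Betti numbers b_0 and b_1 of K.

b_0 = 1, b_1 = 2.

Fix the vertex order 1 < 2 < 3 < 4 < 5 and write every simplex with vertices in increasing order. Then dim K = 1 and the simplices of K are:

  0-simplices (5): [1], [2], [3], [4], [5]
  1-simplices (6): [1,2], [1,5], [2,5], [3,4], [3,5], [4,5]

so the chain groups are C_0 ≅ Z^5, C_1 ≅ Z^6.

∂_1: C_1 → C_0 sends each edge [p,q] (with p < q) to q − p.
The 5×6 boundary matrix has rank 4 and Smith normal form diag(1,1,1,1).

Reading off H_k = ker ∂_k / im ∂_{k+1}:

  H_0: rank C_0 − rank ∂_1 = 5 − 4 = 1, and the invariant factors of ∂_1 are all 1, so H_0 ≅ Z.
  H_1: rank ker ∂_1 − rank ∂_2 = (6 − 4) − 0 = 2, and there is no ∂_2, so H_1 ≅ Z^2.

Hence the Betti numbers are b_0 = 1, b_1 = 2.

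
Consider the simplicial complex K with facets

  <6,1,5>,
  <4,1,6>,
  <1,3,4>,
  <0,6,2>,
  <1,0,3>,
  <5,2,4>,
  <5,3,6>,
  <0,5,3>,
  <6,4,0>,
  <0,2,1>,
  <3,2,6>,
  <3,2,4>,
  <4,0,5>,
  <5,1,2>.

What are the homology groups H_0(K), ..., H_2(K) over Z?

Take the total order 0 < 1 < 2 < 3 < 4 < 5 < 6 on the vertex set. Then K (dimension 2) consists of the simplices:

  0-simplices (7): [0], [1], [2], [3], [4], [5], [6]
  1-simplices (21): [0,1], [0,2], [0,3], [0,4], [0,5], [0,6], [1,2], [1,3], [1,4], [1,5], [1,6], [2,3], [2,4], [2,5], [2,6], [3,4], [3,5], [3,6], [4,5], [4,6], [5,6]
  2-simplices (14): [0,1,2], [0,1,3], [0,2,6], [0,3,5], [0,4,5], [0,4,6], [1,2,5], [1,3,4], [1,4,6], [1,5,6], [2,3,4], [2,3,6], [2,4,5], [3,5,6]

Hence C_0 ≅ Z^7, C_1 ≅ Z^21, C_2 ≅ Z^14.

∂_1: C_1 → C_0 sends each edge [p,q] (with p < q) to q − p.
This gives a 7×21 integer matrix of rank 6; reducing to Smith normal form yields diagonal entries (1,1,1,1,1,1).

The boundary map ∂_2: C_2 → C_1 acts by ∂[p,q,r] = [q,r] − [p,r] + [p,q]. For instance
  ∂[2,3,6] = [3,6] − [2,6] + [2,3],
  ∂[0,4,6] = [4,6] − [0,6] + [0,4].
As a 21×14 matrix over Z this has rank 13, with invariant factors (1,1,1,1,1,1,1,1,1,1,1,1,1).

From H_k ≅ ker(∂_k) / im(∂_{k+1}) we obtain:

  H_0: rank C_0 − rank ∂_1 = 7 − 6 = 1, and the invariant factors of ∂_1 are all 1, so H_0 = Z.
  H_1: rank ker ∂_1 − rank ∂_2 = (21 − 6) − 13 = 2, and the invariant factors of ∂_2 are all 1, so H_1 = Z^2.
  H_2: rank ker ∂_2 − rank ∂_3 = (14 − 13) − 0 = 1, and there is no ∂_3, so H_2 = Z.

(K is a triangulation of the torus T^2.)

H_0 = Z,  H_1 = Z^2,  H_2 = Z.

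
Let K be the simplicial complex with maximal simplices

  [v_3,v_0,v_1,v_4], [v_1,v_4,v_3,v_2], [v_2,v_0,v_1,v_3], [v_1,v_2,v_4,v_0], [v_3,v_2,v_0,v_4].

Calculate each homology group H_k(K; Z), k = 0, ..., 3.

K has 5 vertices, 10 edges, 10 triangles, 5 3-simplices.
rank ∂_0 = 0, rank ∂_1 = 4 ⇒ b_0 = 5 − 0 − 4 = 1; all invariant factors of ∂_1 are 1 so no torsion. So H_0 = Z.
rank ∂_1 = 4, rank ∂_2 = 6 ⇒ b_1 = 10 − 4 − 6 = 0; all invariant factors of ∂_2 are 1 so no torsion. So H_1 = 0.
rank ∂_2 = 6, rank ∂_3 = 4 ⇒ b_2 = 10 − 6 − 4 = 0; all invariant factors of ∂_3 are 1 so no torsion. So H_2 = 0.
rank ∂_3 = 4, rank ∂_4 = 0 ⇒ b_3 = 5 − 4 − 0 = 1. So H_3 = Z.

H_0 ≅ Z,  H_1 = 0,  H_2 = 0,  H_3 ≅ Z.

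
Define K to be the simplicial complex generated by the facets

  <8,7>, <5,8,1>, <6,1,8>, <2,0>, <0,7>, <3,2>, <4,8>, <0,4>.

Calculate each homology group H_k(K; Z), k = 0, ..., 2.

Fix the vertex order 0 < 1 < 2 < 3 < 4 < 5 < 6 < 7 < 8 and write every simplex with vertices in increasing order. Then dim K = 2 and the simplices of K are:

  0-simplices (9): [0], [1], [2], [3], [4], [5], [6], [7], [8]
  1-simplices (11): [0,2], [0,4], [0,7], [1,5], [1,6], [1,8], [2,3], [4,8], [5,8], [6,8], [7,8]
  2-simplices (2): [1,5,8], [1,6,8]

giving chain groups C_0 ≅ Z^9, C_1 ≅ Z^11, C_2 ≅ Z^2.

Boundary ∂_1: C_1 → C_0 sends each edge [p,q] (with p < q) to q − p.
The resulting 9×11 matrix has rank 8, and its Smith normal form has invariant factors (1,1,1,1,1,1,1,1).

Boundary ∂_2: C_2 → C_1 sends each 2-simplex [p,q,r] to [q,r] − [p,r] + [p,q]. For instance
  ∂[1,5,8] = [5,8] − [1,8] + [1,5],
  ∂[1,6,8] = [6,8] − [1,8] + [1,6].
This gives a 11×2 integer matrix of rank 2; reducing to Smith normal form yields diagonal entries (1,1).

Reading off H_k = ker ∂_k / im ∂_{k+1}:

  H_0: rank C_0 − rank ∂_1 = 9 − 8 = 1, and the invariant factors of ∂_1 are all 1, so H_0 = Z.
  H_1: rank ker ∂_1 − rank ∂_2 = (11 − 8) − 2 = 1, and the invariant factors of ∂_2 are all 1, so H_1 = Z.
  H_2: rank ker ∂_2 − rank ∂_3 = (2 − 2) − 0 = 0, and there is no ∂_3, so H_2 = 0.

As a check, the Euler characteristic is 9 − 11 + 2 = 0, which agrees with 1 − 1 + 0 = 0.

H_0 = Z,  H_1 = Z,  H_2 = 0.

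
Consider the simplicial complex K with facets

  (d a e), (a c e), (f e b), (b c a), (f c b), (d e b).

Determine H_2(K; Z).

We work with the vertex ordering a < b < c < d < e < f. The simplices of K, each written with vertices in increasing order, are:

  0-simplices (6): a, b, c, d, e, f
  1-simplices (12): ab, ac, ad, ae, bc, bd, be, bf, ce, cf, de, ef
  2-simplices (6): abc, ace, ade, bcf, bde, bef

so the chain groups are C_0 ≅ Z^6, C_1 ≅ Z^12, C_2 ≅ Z^6.

Boundary ∂_1: C_1 → C_0 maps an edge to its endpoints' difference, ∂[p,q] = q − p.
This gives a 6×12 integer matrix of rank 5; reducing to Smith normal form yields diagonal entries (1,1,1,1,1).

Boundary ∂_2: C_2 → C_1 sends each 2-simplex [p,q,r] to [q,r] − [p,r] + [p,q]. For instance
  ∂ade = de − ae + ad,
  ∂abc = bc − ac + ab.
The 12×6 boundary matrix has rank 6 and Smith normal form diag(1,1,1,1,1,1).

From H_k ≅ ker(∂_k) / im(∂_{k+1}) we obtain:

  H_2: rank ker ∂_2 − rank ∂_3 = (6 − 6) − 0 = 0, and there is no ∂_3, so H_2 = 0.

H_2 = 0.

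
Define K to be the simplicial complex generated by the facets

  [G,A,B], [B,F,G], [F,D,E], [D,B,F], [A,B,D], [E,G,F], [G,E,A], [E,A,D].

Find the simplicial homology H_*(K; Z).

H_0 = Z,  H_1 = 0,  H_2 = Z.

Fix the vertex order A < B < D < E < F < G and write every simplex with vertices in increasing order. Then dim K = 2 and the simplices of K are:

  0-simplices (6): A, B, D, E, F, G
  1-simplices (12): AB, AD, AE, AG, BD, BF, BG, DE, DF, EF, EG, FG
  2-simplices (8): ABD, ABG, ADE, AEG, BDF, BFG, DEF, EFG

giving chain groups C_0 ≅ Z^6, C_1 ≅ Z^12, C_2 ≅ Z^8.

Boundary ∂_1: C_1 → C_0 maps an edge to its endpoints' difference, ∂[p,q] = q − p.
This gives a 6×12 integer matrix of rank 5; reducing to Smith normal form yields diagonal entries (1,1,1,1,1).

The boundary map ∂_2: C_2 → C_1 maps a triangle to the signed sum of its edges. For instance
  ∂BFG = FG − BG + BF,
  ∂AEG = EG − AG + AE.
The 12×8 boundary matrix has rank 7 and Smith normal form diag(1,1,1,1,1,1,1).

Reading off H_k = ker ∂_k / im ∂_{k+1}:

  H_0: rank C_0 − rank ∂_1 = 6 − 5 = 1, and the invariant factors of ∂_1 are all 1, so H_0 = Z.
  H_1: rank ker ∂_1 − rank ∂_2 = (12 − 5) − 7 = 0, and the invariant factors of ∂_2 are all 1, so H_1 = 0.
  H_2: rank ker ∂_2 − rank ∂_3 = (8 − 7) − 0 = 1, and there is no ∂_3, so H_2 = Z.

As a check, the Euler characteristic is 6 − 12 + 8 = 2, which agrees with 1 − 0 + 1 = 2.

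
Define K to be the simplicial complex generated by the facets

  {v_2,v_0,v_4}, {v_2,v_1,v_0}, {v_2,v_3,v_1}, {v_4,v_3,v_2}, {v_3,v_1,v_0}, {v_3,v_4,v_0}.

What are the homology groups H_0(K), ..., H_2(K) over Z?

H_0 = Z,  H_1 = 0,  H_2 = Z.

Fix the vertex order v_0 < v_1 < v_2 < v_3 < v_4 and write every simplex with vertices in increasing order. Then dim K = 2 and the simplices of K are:

  0-simplices (5): [v_0], [v_1], [v_2], [v_3], [v_4]
  1-simplices (9): [v_0,v_1], [v_0,v_2], [v_0,v_3], [v_0,v_4], [v_1,v_2], [v_1,v_3], [v_2,v_3], [v_2,v_4], [v_3,v_4]
  2-simplices (6): [v_0,v_1,v_2], [v_0,v_1,v_3], [v_0,v_2,v_4], [v_0,v_3,v_4], [v_1,v_2,v_3], [v_2,v_3,v_4]

Hence C_0 ≅ Z^5, C_1 ≅ Z^9, C_2 ≅ Z^6.

∂_1: C_1 → C_0 maps an edge to its endpoints' difference, ∂[p,q] = q − p. For instance
  ∂[v_0,v_2] = [v_2] − [v_0].
The resulting 5×9 matrix has rank 4, and its Smith normal form has invariant factors (1,1,1,1).

Boundary ∂_2: C_2 → C_1 sends each 2-simplex [p,q,r] to [q,r] − [p,r] + [p,q]. For instance
  ∂[v_0,v_3,v_4] = [v_3,v_4] − [v_0,v_4] + [v_0,v_3],
  ∂[v_0,v_1,v_2] = [v_1,v_2] − [v_0,v_2] + [v_0,v_1].
The 9×6 boundary matrix has rank 5 and Smith normal form diag(1,1,1,1,1).

Computing H_k = (kernel of ∂_k) / (image of ∂_{k+1}):

  H_0: rank C_0 − rank ∂_1 = 5 − 4 = 1, and the invariant factors of ∂_1 are all 1, so H_0 ≅ Z.
  H_1: rank ker ∂_1 − rank ∂_2 = (9 − 4) − 5 = 0, and the invariant factors of ∂_2 are all 1, so H_1 ≅ 0.
  H_2: rank ker ∂_2 − rank ∂_3 = (6 − 5) − 0 = 1, and there is no ∂_3, so H_2 ≅ Z.

As a check, the Euler characteristic is 5 − 9 + 6 = 2, which agrees with 1 − 0 + 1 = 2.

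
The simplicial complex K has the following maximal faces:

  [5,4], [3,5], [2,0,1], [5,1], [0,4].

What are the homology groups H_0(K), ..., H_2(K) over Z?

Fix the vertex order 0 < 1 < 2 < 3 < 4 < 5 and write every simplex with vertices in increasing order. Then dim K = 2 and the simplices of K are:

  0-simplices (6): [0], [1], [2], [3], [4], [5]
  1-simplices (7): [0,1], [0,2], [0,4], [1,2], [1,5], [3,5], [4,5]
  2-simplices (1): [0,1,2]

so the chain groups are C_0 ≅ Z^6, C_1 ≅ Z^7, C_2 ≅ Z^1.

∂_1: C_1 → C_0 is given by ∂[p,q] = [q] − [p]. For instance
  ∂[0,1] = [1] − [0].
The 6×7 boundary matrix has rank 5 and Smith normal form diag(1,1,1,1,1).

The boundary map ∂_2: C_2 → C_1 maps a triangle to the signed sum of its edges. For instance
  ∂[0,1,2] = [1,2] − [0,2] + [0,1].
The 7×1 boundary matrix has rank 1 and Smith normal form diag(1).

Reading off H_k = ker ∂_k / im ∂_{k+1}:

  H_0: rank C_0 − rank ∂_1 = 6 − 5 = 1, and the invariant factors of ∂_1 are all 1, so H_0 = Z.
  H_1: rank ker ∂_1 − rank ∂_2 = (7 − 5) − 1 = 1, and the invariant factors of ∂_2 are all 1, so H_1 = Z.
  H_2: rank ker ∂_2 − rank ∂_3 = (1 − 1) − 0 = 0, and there is no ∂_3, so H_2 = 0.

As a check, the Euler characteristic is 6 − 7 + 1 = 0, which agrees with 1 − 1 + 0 = 0.

H_0 ≅ Z,  H_1 ≅ Z,  H_2 = 0.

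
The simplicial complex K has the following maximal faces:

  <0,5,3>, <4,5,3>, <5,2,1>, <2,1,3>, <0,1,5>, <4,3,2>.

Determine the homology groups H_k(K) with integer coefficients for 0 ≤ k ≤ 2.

Fix the vertex order 0 < 1 < 2 < 3 < 4 < 5 and write every simplex with vertices in increasing order. Then dim K = 2 and the simplices of K are:

  0-simplices (6): [0], [1], [2], [3], [4], [5]
  1-simplices (12): [0,1], [0,3], [0,5], [1,2], [1,3], [1,5], [2,3], [2,4], [2,5], [3,4], [3,5], [4,5]
  2-simplices (6): [0,1,5], [0,3,5], [1,2,3], [1,2,5], [2,3,4], [3,4,5]

Hence C_0 ≅ Z^6, C_1 ≅ Z^12, C_2 ≅ Z^6.

The boundary map ∂_1: C_1 → C_0 is given by ∂[p,q] = [q] − [p]. For instance
  ∂[0,1] = [1] − [0].
This gives a 6×12 integer matrix of rank 5; reducing to Smith normal form yields diagonal entries (1,1,1,1,1).

∂_2: C_2 → C_1 sends each 2-simplex [p,q,r] to [q,r] − [p,r] + [p,q]. For instance
  ∂[1,2,5] = [2,5] − [1,5] + [1,2],
  ∂[2,3,4] = [3,4] − [2,4] + [2,3].
The resulting 12×6 matrix has rank 6, and its Smith normal form has invariant factors (1,1,1,1,1,1).

Computing H_k = (kernel of ∂_k) / (image of ∂_{k+1}):

  H_0: rank C_0 − rank ∂_1 = 6 − 5 = 1, and the invariant factors of ∂_1 are all 1, so H_0 ≅ Z.
  H_1: rank ker ∂_1 − rank ∂_2 = (12 − 5) − 6 = 1, and the invariant factors of ∂_2 are all 1, so H_1 ≅ Z.
  H_2: rank ker ∂_2 − rank ∂_3 = (6 − 6) − 0 = 0, and there is no ∂_3, so H_2 ≅ 0.

(K is a triangulation of the cylinder S^1 x I.)

H_0 = Z,  H_1 = Z,  H_2 = 0.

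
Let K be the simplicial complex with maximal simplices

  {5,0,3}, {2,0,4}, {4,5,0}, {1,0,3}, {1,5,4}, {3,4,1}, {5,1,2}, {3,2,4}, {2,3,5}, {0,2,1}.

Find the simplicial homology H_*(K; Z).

H_0 ≅ Z,  H_1 ≅ Z/2,  H_2 = 0.

Take the total order 0 < 1 < 2 < 3 < 4 < 5 on the vertex set. Then K (dimension 2) consists of the simplices:

  0-simplices (6): [0], [1], [2], [3], [4], [5]
  1-simplices (15): [0,1], [0,2], [0,3], [0,4], [0,5], [1,2], [1,3], [1,4], [1,5], [2,3], [2,4], [2,5], [3,4], [3,5], [4,5]
  2-simplices (10): [0,1,2], [0,1,3], [0,2,4], [0,3,5], [0,4,5], [1,2,5], [1,3,4], [1,4,5], [2,3,4], [2,3,5]

Hence C_0 ≅ Z^6, C_1 ≅ Z^15, C_2 ≅ Z^10.

∂_1: C_1 → C_0 maps an edge to its endpoints' difference, ∂[p,q] = q − p.
This gives a 6×15 integer matrix of rank 5; reducing to Smith normal form yields diagonal entries (1,1,1,1,1).

The boundary map ∂_2: C_2 → C_1 acts by ∂[p,q,r] = [q,r] − [p,r] + [p,q]. For instance
  ∂[0,1,2] = [1,2] − [0,2] + [0,1],
  ∂[0,4,5] = [4,5] − [0,5] + [0,4].
As a 15×10 matrix over Z this has rank 10, with invariant factors (1,1,1,1,1,1,1,1,1,2).

From H_k ≅ ker(∂_k) / im(∂_{k+1}) we obtain:

  H_0: rank C_0 − rank ∂_1 = 6 − 5 = 1, and the invariant factors of ∂_1 are all 1, so H_0 = Z.
  H_1: rank ker ∂_1 − rank ∂_2 = (15 − 5) − 10 = 0, and ∂_2 has invariant factor 2 > 1, so H_1 = Z/2.
  H_2: rank ker ∂_2 − rank ∂_3 = (10 − 10) − 0 = 0, and there is no ∂_3, so H_2 = 0.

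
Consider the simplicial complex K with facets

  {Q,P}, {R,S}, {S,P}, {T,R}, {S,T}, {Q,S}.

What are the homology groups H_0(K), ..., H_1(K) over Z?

H_0 ≅ Z,  H_1 ≅ Z^2.

Fix the vertex order P < Q < R < S < T and write every simplex with vertices in increasing order. Then dim K = 1 and the simplices of K are:

  0-simplices (5): P, Q, R, S, T
  1-simplices (6): PQ, PS, QS, RS, RT, ST

Hence C_0 ≅ Z^5, C_1 ≅ Z^6.

Boundary ∂_1: C_1 → C_0 sends each edge [p,q] (with p < q) to q − p.
As a 5×6 matrix over Z this has rank 4, with invariant factors (1,1,1,1).

Computing H_k = (kernel of ∂_k) / (image of ∂_{k+1}):

  H_0: rank C_0 − rank ∂_1 = 5 − 4 = 1, and the invariant factors of ∂_1 are all 1, so H_0 ≅ Z.
  H_1: rank ker ∂_1 − rank ∂_2 = (6 − 4) − 0 = 2, and there is no ∂_2, so H_1 ≅ Z^2.

As a check, the Euler characteristic is 5 − 6 = -1, which agrees with 1 − 2 = -1.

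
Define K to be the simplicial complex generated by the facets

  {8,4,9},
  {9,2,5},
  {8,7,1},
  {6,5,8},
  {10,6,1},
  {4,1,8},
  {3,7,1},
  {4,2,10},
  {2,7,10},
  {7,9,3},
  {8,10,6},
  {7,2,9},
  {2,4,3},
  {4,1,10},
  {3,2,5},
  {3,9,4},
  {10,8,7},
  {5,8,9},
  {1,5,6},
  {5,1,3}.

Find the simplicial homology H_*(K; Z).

Take the total order 1 < 2 < 3 < 4 < 5 < 6 < 7 < 8 < 9 < 10 on the vertex set. Then K (dimension 2) consists of the simplices:

  0-simplices (10): [1], [2], [3], [4], [5], [6], [7], [8], [9], [10]
  1-simplices (30): (30 of them)
  2-simplices (20): (20 of them)

Hence C_0 ≅ Z^10, C_1 ≅ Z^30, C_2 ≅ Z^20.

∂_1: C_1 → C_0 maps an edge to its endpoints' difference, ∂[p,q] = q − p.
The resulting 10×30 matrix has rank 9, and its Smith normal form has invariant factors (1,1,1,1,1,1,1,1,1).

The boundary map ∂_2: C_2 → C_1 sends each 2-simplex [p,q,r] to [q,r] − [p,r] + [p,q]. For instance
  ∂[1,7,8] = [7,8] − [1,8] + [1,7],
  ∂[3,7,9] = [7,9] − [3,9] + [3,7].
The resulting 30×20 matrix has rank 20, and its Smith normal form has invariant factors (1,1,1,1,1,1,1,1,1,1,1,1,1,1,1,1,1,1,1,2).

From H_k ≅ ker(∂_k) / im(∂_{k+1}) we obtain:

  H_0: rank C_0 − rank ∂_1 = 10 − 9 = 1, and the invariant factors of ∂_1 are all 1, so H_0 = Z.
  H_1: rank ker ∂_1 − rank ∂_2 = (30 − 9) − 20 = 1, and ∂_2 has invariant factor 2 > 1, so H_1 = Z ⊕ Z_2.
  H_2: rank ker ∂_2 − rank ∂_3 = (20 − 20) − 0 = 0, and there is no ∂_3, so H_2 = 0.

As a check, the Euler characteristic is 10 − 30 + 20 = 0, which agrees with 1 − 1 + 0 = 0.
(K is a triangulation of the Klein bottle.)

H_0 = Z,  H_1 = Z ⊕ Z_2,  H_2 = 0.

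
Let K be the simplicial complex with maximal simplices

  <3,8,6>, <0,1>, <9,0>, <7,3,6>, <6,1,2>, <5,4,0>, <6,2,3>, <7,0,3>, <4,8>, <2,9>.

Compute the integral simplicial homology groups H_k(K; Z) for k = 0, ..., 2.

Fix the vertex order 0 < 1 < 2 < 3 < 4 < 5 < 6 < 7 < 8 < 9 and write every simplex with vertices in increasing order. Then dim K = 2 and the simplices of K are:

  0-simplices (10): [0], [1], [2], [3], [4], [5], [6], [7], [8], [9]
  1-simplices (18): [0,1], [0,3], [0,4], [0,5], [0,7], [0,9], [1,2], [1,6], [2,3], [2,6], [2,9], [3,6], [3,7], [3,8], [4,5], [4,8], [6,7], [6,8]
  2-simplices (6): [0,3,7], [0,4,5], [1,2,6], [2,3,6], [3,6,7], [3,6,8]

so the chain groups are C_0 ≅ Z^10, C_1 ≅ Z^18, C_2 ≅ Z^6.

Boundary ∂_1: C_1 → C_0 maps an edge to its endpoints' difference, ∂[p,q] = q − p. For instance
  ∂[4,8] = [8] − [4].
The 10×18 boundary matrix has rank 9 and Smith normal form diag(1,1,1,1,1,1,1,1,1).

∂_2: C_2 → C_1 maps a triangle to the signed sum of its edges. For instance
  ∂[0,3,7] = [3,7] − [0,7] + [0,3],
  ∂[0,4,5] = [4,5] − [0,5] + [0,4].
This gives a 18×6 integer matrix of rank 6; reducing to Smith normal form yields diagonal entries (1,1,1,1,1,1).

From H_k ≅ ker(∂_k) / im(∂_{k+1}) we obtain:

  H_0: rank C_0 − rank ∂_1 = 10 − 9 = 1, and the invariant factors of ∂_1 are all 1, so H_0 = Z.
  H_1: rank ker ∂_1 − rank ∂_2 = (18 − 9) − 6 = 3, and the invariant factors of ∂_2 are all 1, so H_1 = Z^3.
  H_2: rank ker ∂_2 − rank ∂_3 = (6 − 6) − 0 = 0, and there is no ∂_3, so H_2 = 0.

H_0 ≅ Z,  H_1 ≅ Z^3,  H_2 = 0.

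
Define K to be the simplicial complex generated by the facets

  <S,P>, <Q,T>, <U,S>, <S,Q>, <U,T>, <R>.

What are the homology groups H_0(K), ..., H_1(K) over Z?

Take the total order P < Q < R < S < T < U on the vertex set. Then K (dimension 1) consists of the simplices:

  0-simplices (6): P, Q, R, S, T, U
  1-simplices (5): PS, QS, QT, SU, TU

so the chain groups are C_0 ≅ Z^6, C_1 ≅ Z^5.

Boundary ∂_1: C_1 → C_0 is given by ∂[p,q] = [q] − [p]. For instance
  ∂SU = U − S.
This gives a 6×5 integer matrix of rank 4; reducing to Smith normal form yields diagonal entries (1,1,1,1).

From H_k ≅ ker(∂_k) / im(∂_{k+1}) we obtain:

  H_0: rank C_0 − rank ∂_1 = 6 − 4 = 2, and the invariant factors of ∂_1 are all 1, so H_0 ≅ Z^2.
  H_1: rank ker ∂_1 − rank ∂_2 = (5 − 4) − 0 = 1, and there is no ∂_2, so H_1 ≅ Z.

H_0 = Z^2,  H_1 = Z.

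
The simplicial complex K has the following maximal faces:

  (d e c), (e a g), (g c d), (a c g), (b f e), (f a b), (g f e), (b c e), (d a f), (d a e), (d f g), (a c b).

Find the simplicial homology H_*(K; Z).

Fix the vertex order a < b < c < d < e < f < g and write every simplex with vertices in increasing order. Then dim K = 2 and the simplices of K are:

  0-simplices (7): a, b, c, d, e, f, g
  1-simplices (18): ab, ac, ad, ae, af, ag, bc, be, bf, cd, ce, cg, de, df, dg, ef, eg, fg
  2-simplices (12): abc, abf, acg, ade, adf, aeg, bce, bef, cde, cdg, dfg, efg

Hence C_0 ≅ Z^7, C_1 ≅ Z^18, C_2 ≅ Z^12.

∂_1: C_1 → C_0 is given by ∂[p,q] = [q] − [p]. For instance
  ∂ef = f − e.
As a 7×18 matrix over Z this has rank 6, with invariant factors (1,1,1,1,1,1).

∂_2: C_2 → C_1 sends each 2-simplex [p,q,r] to [q,r] − [p,r] + [p,q]. For instance
  ∂dfg = fg − dg + df,
  ∂cde = de − ce + cd.
As a 18×12 matrix over Z this has rank 12, with invariant factors (1,1,1,1,1,1,1,1,1,1,1,2).

Reading off H_k = ker ∂_k / im ∂_{k+1}:

  H_0: rank C_0 − rank ∂_1 = 7 − 6 = 1, and the invariant factors of ∂_1 are all 1, so H_0 ≅ Z.
  H_1: rank ker ∂_1 − rank ∂_2 = (18 − 6) − 12 = 0, and ∂_2 has invariant factor 2 > 1, so H_1 ≅ Z_2.
  H_2: rank ker ∂_2 − rank ∂_3 = (12 − 12) − 0 = 0, and there is no ∂_3, so H_2 ≅ 0.

H_0 ≅ Z,  H_1 ≅ Z_2,  H_2 = 0.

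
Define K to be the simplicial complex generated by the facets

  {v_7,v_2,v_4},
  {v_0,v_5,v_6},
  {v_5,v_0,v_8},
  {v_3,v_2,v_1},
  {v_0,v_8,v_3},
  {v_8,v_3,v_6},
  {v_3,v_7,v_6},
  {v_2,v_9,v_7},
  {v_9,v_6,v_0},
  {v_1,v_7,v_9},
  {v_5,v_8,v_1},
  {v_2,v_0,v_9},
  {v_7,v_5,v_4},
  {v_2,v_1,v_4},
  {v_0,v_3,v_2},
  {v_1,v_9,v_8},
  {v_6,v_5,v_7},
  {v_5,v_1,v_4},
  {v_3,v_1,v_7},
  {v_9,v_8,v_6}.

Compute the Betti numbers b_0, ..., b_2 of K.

b_0 = 1, b_1 = 1, b_2 = 0.

K has 10 vertices, 30 edges, 20 triangles.
rank ∂_0 = 0, rank ∂_1 = 9 ⇒ b_0 = 10 − 0 − 9 = 1; all invariant factors of ∂_1 are 1 so no torsion. So H_0 = Z.
rank ∂_1 = 9, rank ∂_2 = 20 ⇒ b_1 = 30 − 9 − 20 = 1; ∂_2 has invariant factor(s) [2] giving torsion. So H_1 = Z × Z/2.
rank ∂_2 = 20, rank ∂_3 = 0 ⇒ b_2 = 20 − 20 − 0 = 0. So H_2 = 0.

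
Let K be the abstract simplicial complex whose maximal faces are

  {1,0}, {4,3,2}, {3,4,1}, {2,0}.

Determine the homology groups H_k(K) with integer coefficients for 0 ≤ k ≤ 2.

H_0 ≅ Z,  H_1 ≅ Z,  H_2 = 0.

Take the total order 0 < 1 < 2 < 3 < 4 on the vertex set. Then K (dimension 2) consists of the simplices:

  0-simplices (5): [0], [1], [2], [3], [4]
  1-simplices (7): [0,1], [0,2], [1,3], [1,4], [2,3], [2,4], [3,4]
  2-simplices (2): [1,3,4], [2,3,4]

giving chain groups C_0 ≅ Z^5, C_1 ≅ Z^7, C_2 ≅ Z^2.

∂_1: C_1 → C_0 is given by ∂[p,q] = [q] − [p]. For instance
  ∂[1,3] = [3] − [1].
The 5×7 boundary matrix has rank 4 and Smith normal form diag(1,1,1,1).

Boundary ∂_2: C_2 → C_1 acts by ∂[p,q,r] = [q,r] − [p,r] + [p,q]. For instance
  ∂[2,3,4] = [3,4] − [2,4] + [2,3],
  ∂[1,3,4] = [3,4] − [1,4] + [1,3].
The resulting 7×2 matrix has rank 2, and its Smith normal form has invariant factors (1,1).

Reading off H_k = ker ∂_k / im ∂_{k+1}:

  H_0: rank C_0 − rank ∂_1 = 5 − 4 = 1, and the invariant factors of ∂_1 are all 1, so H_0 ≅ Z.
  H_1: rank ker ∂_1 − rank ∂_2 = (7 − 4) − 2 = 1, and the invariant factors of ∂_2 are all 1, so H_1 ≅ Z.
  H_2: rank ker ∂_2 − rank ∂_3 = (2 − 2) − 0 = 0, and there is no ∂_3, so H_2 ≅ 0.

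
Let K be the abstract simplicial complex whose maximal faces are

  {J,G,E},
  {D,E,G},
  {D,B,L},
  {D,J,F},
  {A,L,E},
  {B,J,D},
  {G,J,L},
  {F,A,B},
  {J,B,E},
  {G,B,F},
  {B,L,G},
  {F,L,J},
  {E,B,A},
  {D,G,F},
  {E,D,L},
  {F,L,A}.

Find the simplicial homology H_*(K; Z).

H_0 ≅ Z,  H_1 ≅ Z^2,  H_2 ≅ Z.

Order the vertices as A < B < D < E < F < G < J < L. Listing each simplex with vertices in this order, K has dimension 2 with simplices:

  0-simplices (8): A, B, D, E, F, G, J, L
  1-simplices (24): AB, AE, AF, AL, BD, BE, BF, BG, BJ, BL, DE, DF, DG, DJ, DL, EG, EJ, EL, FG, FJ, FL, GJ, GL, JL
  2-simplices (16): ABE, ABF, AEL, AFL, BDJ, BDL, BEJ, BFG, BGL, DEG, DEL, DFG, DFJ, EGJ, FJL, GJL

Hence C_0 ≅ Z^8, C_1 ≅ Z^24, C_2 ≅ Z^16.

Boundary ∂_1: C_1 → C_0 sends each edge [p,q] (with p < q) to q − p. For instance
  ∂DL = L − D.
As a 8×24 matrix over Z this has rank 7, with invariant factors (1,1,1,1,1,1,1).

The boundary map ∂_2: C_2 → C_1 acts by ∂[p,q,r] = [q,r] − [p,r] + [p,q]. For instance
  ∂ABE = BE − AE + AB,
  ∂BFG = FG − BG + BF.
This gives a 24×16 integer matrix of rank 15; reducing to Smith normal form yields diagonal entries (1,1,1,1,1,1,1,1,1,1,1,1,1,1,1).

Computing H_k = (kernel of ∂_k) / (image of ∂_{k+1}):

  H_0: rank C_0 − rank ∂_1 = 8 − 7 = 1, and the invariant factors of ∂_1 are all 1, so H_0 ≅ Z.
  H_1: rank ker ∂_1 − rank ∂_2 = (24 − 7) − 15 = 2, and the invariant factors of ∂_2 are all 1, so H_1 ≅ Z^2.
  H_2: rank ker ∂_2 − rank ∂_3 = (16 − 15) − 0 = 1, and there is no ∂_3, so H_2 ≅ Z.

(K is a triangulation of the torus T^2.)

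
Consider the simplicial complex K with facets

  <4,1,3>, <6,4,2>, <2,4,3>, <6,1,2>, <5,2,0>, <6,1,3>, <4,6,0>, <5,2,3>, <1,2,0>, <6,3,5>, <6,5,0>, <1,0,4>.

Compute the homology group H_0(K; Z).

H_0 = Z.

We work with the vertex ordering 0 < 1 < 2 < 3 < 4 < 5 < 6. The simplices of K, each written with vertices in increasing order, are:

  0-simplices (7): [0], [1], [2], [3], [4], [5], [6]
  1-simplices (18): [0,1], [0,2], [0,4], [0,5], [0,6], [1,2], [1,3], [1,4], [1,6], [2,3], [2,4], [2,5], [2,6], [3,4], [3,5], [3,6], [4,6], [5,6]
  2-simplices (12): [0,1,2], [0,1,4], [0,2,5], [0,4,6], [0,5,6], [1,2,6], [1,3,4], [1,3,6], [2,3,4], [2,3,5], [2,4,6], [3,5,6]

Hence C_0 ≅ Z^7, C_1 ≅ Z^18, C_2 ≅ Z^12.

∂_1: C_1 → C_0 is given by ∂[p,q] = [q] − [p].
The resulting 7×18 matrix has rank 6, and its Smith normal form has invariant factors (1,1,1,1,1,1).

The boundary map ∂_2: C_2 → C_1 acts by ∂[p,q,r] = [q,r] − [p,r] + [p,q]. For instance
  ∂[3,5,6] = [5,6] − [3,6] + [3,5],
  ∂[1,2,6] = [2,6] − [1,6] + [1,2].
This gives a 18×12 integer matrix of rank 12; reducing to Smith normal form yields diagonal entries (1,1,1,1,1,1,1,1,1,1,1,2).

From H_k ≅ ker(∂_k) / im(∂_{k+1}) we obtain:

  H_0: rank C_0 − rank ∂_1 = 7 − 6 = 1, and the invariant factors of ∂_1 are all 1, so H_0 ≅ Z.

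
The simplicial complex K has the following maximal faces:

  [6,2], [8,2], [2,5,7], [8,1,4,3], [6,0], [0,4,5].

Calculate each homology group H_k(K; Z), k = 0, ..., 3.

We work with the vertex ordering 0 < 1 < 2 < 3 < 4 < 5 < 6 < 7 < 8. The simplices of K, each written with vertices in increasing order, are:

  0-simplices (9): [0], [1], [2], [3], [4], [5], [6], [7], [8]
  1-simplices (15): [0,4], [0,5], [0,6], [1,3], [1,4], [1,8], [2,5], [2,6], [2,7], [2,8], [3,4], [3,8], [4,5], [4,8], [5,7]
  2-simplices (6): [0,4,5], [1,3,4], [1,3,8], [1,4,8], [2,5,7], [3,4,8]
  3-simplices (1): [1,3,4,8]

Hence C_0 ≅ Z^9, C_1 ≅ Z^15, C_2 ≅ Z^6, C_3 ≅ Z^1.

Boundary ∂_1: C_1 → C_0 sends each edge [p,q] (with p < q) to q − p. For instance
  ∂[2,6] = [6] − [2].
This gives a 9×15 integer matrix of rank 8; reducing to Smith normal form yields diagonal entries (1,1,1,1,1,1,1,1).

∂_2: C_2 → C_1 acts by ∂[p,q,r] = [q,r] − [p,r] + [p,q]. For instance
  ∂[1,4,8] = [4,8] − [1,8] + [1,4],
  ∂[0,4,5] = [4,5] − [0,5] + [0,4].
The 15×6 boundary matrix has rank 5 and Smith normal form diag(1,1,1,1,1).

The boundary map ∂_3: C_3 → C_2 sends each 3-simplex σ to the alternating sum Σ_i (−1)^i (σ with its i-th vertex removed). For instance
  ∂[1,3,4,8] = [3,4,8] − [1,4,8] + [1,3,8] − [1,3,4].
This gives a 6×1 integer matrix of rank 1; reducing to Smith normal form yields diagonal entries (1).

Computing H_k = (kernel of ∂_k) / (image of ∂_{k+1}):

  H_0: rank C_0 − rank ∂_1 = 9 − 8 = 1, and the invariant factors of ∂_1 are all 1, so H_0 ≅ Z.
  H_1: rank ker ∂_1 − rank ∂_2 = (15 − 8) − 5 = 2, and the invariant factors of ∂_2 are all 1, so H_1 ≅ Z^2.
  H_2: rank ker ∂_2 − rank ∂_3 = (6 − 5) − 1 = 0, and the invariant factors of ∂_3 are all 1, so H_2 ≅ 0.
  H_3: rank ker ∂_3 − rank ∂_4 = (1 − 1) − 0 = 0, and there is no ∂_4, so H_3 ≅ 0.

H_0 ≅ Z,  H_1 ≅ Z^2,  H_2 = 0,  H_3 = 0.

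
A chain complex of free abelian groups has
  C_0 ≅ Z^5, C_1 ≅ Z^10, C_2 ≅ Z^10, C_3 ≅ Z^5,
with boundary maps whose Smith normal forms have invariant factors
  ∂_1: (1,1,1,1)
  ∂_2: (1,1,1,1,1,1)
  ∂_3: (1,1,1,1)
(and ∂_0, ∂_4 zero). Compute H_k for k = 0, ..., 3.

H_0: b_0 = 5 − 0 − 4 = 1; torsion from ∂_1 factors > 1: none. So H_0 ≅ Z.
H_1: b_1 = 10 − 4 − 6 = 0; torsion from ∂_2 factors > 1: none. So H_1 ≅ 0.
H_2: b_2 = 10 − 6 − 4 = 0; torsion from ∂_3 factors > 1: none. So H_2 ≅ 0.
H_3: b_3 = 5 − 4 − 0 = 1; torsion from ∂_4 factors > 1: none. So H_3 ≅ Z.

H_0 ≅ Z,  H_1 = 0,  H_2 = 0,  H_3 ≅ Z.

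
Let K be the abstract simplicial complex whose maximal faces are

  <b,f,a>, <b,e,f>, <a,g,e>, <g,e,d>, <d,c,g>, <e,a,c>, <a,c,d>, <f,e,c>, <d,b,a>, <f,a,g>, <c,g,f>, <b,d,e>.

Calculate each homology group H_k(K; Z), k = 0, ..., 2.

Order the vertices as a < b < c < d < e < f < g. Listing each simplex with vertices in this order, K has dimension 2 with simplices:

  0-simplices (7): a, b, c, d, e, f, g
  1-simplices (18): ab, ac, ad, ae, af, ag, bd, be, bf, cd, ce, cf, cg, de, dg, ef, eg, fg
  2-simplices (12): abd, abf, acd, ace, aeg, afg, bde, bef, cdg, cef, cfg, deg

Hence C_0 ≅ Z^7, C_1 ≅ Z^18, C_2 ≅ Z^12.

The boundary map ∂_1: C_1 → C_0 is given by ∂[p,q] = [q] − [p]. For instance
  ∂ef = f − e.
The resulting 7×18 matrix has rank 6, and its Smith normal form has invariant factors (1,1,1,1,1,1).

∂_2: C_2 → C_1 maps a triangle to the signed sum of its edges. For instance
  ∂abf = bf − af + ab,
  ∂aeg = eg − ag + ae.
The resulting 18×12 matrix has rank 12, and its Smith normal form has invariant factors (1,1,1,1,1,1,1,1,1,1,1,2).

Reading off H_k = ker ∂_k / im ∂_{k+1}:

  H_0: rank C_0 − rank ∂_1 = 7 − 6 = 1, and the invariant factors of ∂_1 are all 1, so H_0 = Z.
  H_1: rank ker ∂_1 − rank ∂_2 = (18 − 6) − 12 = 0, and ∂_2 has invariant factor 2 > 1, so H_1 = Z/2.
  H_2: rank ker ∂_2 − rank ∂_3 = (12 − 12) − 0 = 0, and there is no ∂_3, so H_2 = 0.

As a check, the Euler characteristic is 7 − 18 + 12 = 1, which agrees with 1 − 0 + 0 = 1.

H_0 ≅ Z,  H_1 ≅ Z/2,  H_2 = 0.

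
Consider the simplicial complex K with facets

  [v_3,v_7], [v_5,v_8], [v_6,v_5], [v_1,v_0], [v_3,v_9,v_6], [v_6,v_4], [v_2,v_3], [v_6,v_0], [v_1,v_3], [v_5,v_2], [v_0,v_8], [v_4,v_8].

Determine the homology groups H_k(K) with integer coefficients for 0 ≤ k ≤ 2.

Order the vertices as v_0 < v_1 < v_2 < v_3 < v_4 < v_5 < v_6 < v_7 < v_8 < v_9. Listing each simplex with vertices in this order, K has dimension 2 with simplices:

  0-simplices (10): [v_0], [v_1], [v_2], [v_3], [v_4], [v_5], [v_6], [v_7], [v_8], [v_9]
  1-simplices (14): [v_0,v_1], [v_0,v_6], [v_0,v_8], [v_1,v_3], [v_2,v_3], [v_2,v_5], [v_3,v_6], [v_3,v_7], [v_3,v_9], [v_4,v_6], [v_4,v_8], [v_5,v_6], [v_5,v_8], [v_6,v_9]
  2-simplices (1): [v_3,v_6,v_9]

so the chain groups are C_0 ≅ Z^10, C_1 ≅ Z^14, C_2 ≅ Z^1.

The boundary map ∂_1: C_1 → C_0 maps an edge to its endpoints' difference, ∂[p,q] = q − p. For instance
  ∂[v_6,v_9] = [v_9] − [v_6].
The 10×14 boundary matrix has rank 9 and Smith normal form diag(1,1,1,1,1,1,1,1,1).

∂_2: C_2 → C_1 maps a triangle to the signed sum of its edges. For instance
  ∂[v_3,v_6,v_9] = [v_6,v_9] − [v_3,v_9] + [v_3,v_6].
This gives a 14×1 integer matrix of rank 1; reducing to Smith normal form yields diagonal entries (1).

Reading off H_k = ker ∂_k / im ∂_{k+1}:

  H_0: rank C_0 − rank ∂_1 = 10 − 9 = 1, and the invariant factors of ∂_1 are all 1, so H_0 ≅ Z.
  H_1: rank ker ∂_1 − rank ∂_2 = (14 − 9) − 1 = 4, and the invariant factors of ∂_2 are all 1, so H_1 ≅ Z^4.
  H_2: rank ker ∂_2 − rank ∂_3 = (1 − 1) − 0 = 0, and there is no ∂_3, so H_2 ≅ 0.

As a check, the Euler characteristic is 10 − 14 + 1 = -3, which agrees with 1 − 4 + 0 = -3.

H_0 ≅ Z,  H_1 ≅ Z^4,  H_2 = 0.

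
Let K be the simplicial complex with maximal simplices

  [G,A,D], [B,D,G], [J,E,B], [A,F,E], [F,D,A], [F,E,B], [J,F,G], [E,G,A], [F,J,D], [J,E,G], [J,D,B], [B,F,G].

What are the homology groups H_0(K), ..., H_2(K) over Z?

H_0 ≅ Z,  H_1 ≅ Z/2,  H_2 = 0.

Order the vertices as A < B < D < E < F < G < J. Listing each simplex with vertices in this order, K has dimension 2 with simplices:

  0-simplices (7): A, B, D, E, F, G, J
  1-simplices (18): AD, AE, AF, AG, BD, BE, BF, BG, BJ, DF, DG, DJ, EF, EG, EJ, FG, FJ, GJ
  2-simplices (12): ADF, ADG, AEF, AEG, BDG, BDJ, BEF, BEJ, BFG, DFJ, EGJ, FGJ

Hence C_0 ≅ Z^7, C_1 ≅ Z^18, C_2 ≅ Z^12.

The boundary map ∂_1: C_1 → C_0 sends each edge [p,q] (with p < q) to q − p.
As a 7×18 matrix over Z this has rank 6, with invariant factors (1,1,1,1,1,1).

∂_2: C_2 → C_1 acts by ∂[p,q,r] = [q,r] − [p,r] + [p,q]. For instance
  ∂BFG = FG − BG + BF,
  ∂BDJ = DJ − BJ + BD.
The 18×12 boundary matrix has rank 12 and Smith normal form diag(1,1,1,1,1,1,1,1,1,1,1,2).

Now H_k = ker ∂_k / im ∂_{k+1}, so:

  H_0: rank C_0 − rank ∂_1 = 7 − 6 = 1, and the invariant factors of ∂_1 are all 1, so H_0 = Z.
  H_1: rank ker ∂_1 − rank ∂_2 = (18 − 6) − 12 = 0, and ∂_2 has invariant factor 2 > 1, so H_1 = Z/2.
  H_2: rank ker ∂_2 − rank ∂_3 = (12 − 12) − 0 = 0, and there is no ∂_3, so H_2 = 0.

As a check, the Euler characteristic is 7 − 18 + 12 = 1, which agrees with 1 − 0 + 0 = 1.
(K is a triangulation of the real projective plane RP^2.)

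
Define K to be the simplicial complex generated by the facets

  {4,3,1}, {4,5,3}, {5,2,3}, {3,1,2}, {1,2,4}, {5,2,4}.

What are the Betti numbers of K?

b_0 = 1, b_1 = 0, b_2 = 1.

Fix the vertex order 1 < 2 < 3 < 4 < 5 and write every simplex with vertices in increasing order. Then dim K = 2 and the simplices of K are:

  0-simplices (5): [1], [2], [3], [4], [5]
  1-simplices (9): [1,2], [1,3], [1,4], [2,3], [2,4], [2,5], [3,4], [3,5], [4,5]
  2-simplices (6): [1,2,3], [1,2,4], [1,3,4], [2,3,5], [2,4,5], [3,4,5]

giving chain groups C_0 ≅ Z^5, C_1 ≅ Z^9, C_2 ≅ Z^6.

The boundary map ∂_1: C_1 → C_0 maps an edge to its endpoints' difference, ∂[p,q] = q − p. For instance
  ∂[1,2] = [2] − [1].
This gives a 5×9 integer matrix of rank 4; reducing to Smith normal form yields diagonal entries (1,1,1,1).

The boundary map ∂_2: C_2 → C_1 sends each 2-simplex [p,q,r] to [q,r] − [p,r] + [p,q]. For instance
  ∂[1,2,4] = [2,4] − [1,4] + [1,2],
  ∂[1,3,4] = [3,4] − [1,4] + [1,3].
As a 9×6 matrix over Z this has rank 5, with invariant factors (1,1,1,1,1).

From H_k ≅ ker(∂_k) / im(∂_{k+1}) we obtain:

  H_0: rank C_0 − rank ∂_1 = 5 − 4 = 1, and the invariant factors of ∂_1 are all 1, so H_0 ≅ Z.
  H_1: rank ker ∂_1 − rank ∂_2 = (9 − 4) − 5 = 0, and the invariant factors of ∂_2 are all 1, so H_1 ≅ 0.
  H_2: rank ker ∂_2 − rank ∂_3 = (6 − 5) − 0 = 1, and there is no ∂_3, so H_2 ≅ Z.

Hence the Betti numbers are b_0 = 1, b_1 = 0, b_2 = 1.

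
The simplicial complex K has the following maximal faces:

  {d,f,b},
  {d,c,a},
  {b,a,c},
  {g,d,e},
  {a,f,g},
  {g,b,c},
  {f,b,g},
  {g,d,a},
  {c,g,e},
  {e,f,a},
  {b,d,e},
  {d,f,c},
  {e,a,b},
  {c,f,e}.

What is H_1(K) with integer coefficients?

H_1 ≅ Z^2.

We work with the vertex ordering a < b < c < d < e < f < g. The simplices of K, each written with vertices in increasing order, are:

  0-simplices (7): a, b, c, d, e, f, g
  1-simplices (21): ab, ac, ad, ae, af, ag, bc, bd, be, bf, bg, cd, ce, cf, cg, de, df, dg, ef, eg, fg
  2-simplices (14): abc, abe, acd, adg, aef, afg, bcg, bde, bdf, bfg, cdf, cef, ceg, deg

so the chain groups are C_0 ≅ Z^7, C_1 ≅ Z^21, C_2 ≅ Z^14.

∂_1: C_1 → C_0 sends each edge [p,q] (with p < q) to q − p. For instance
  ∂cf = f − c.
This gives a 7×21 integer matrix of rank 6; reducing to Smith normal form yields diagonal entries (1,1,1,1,1,1).

The boundary map ∂_2: C_2 → C_1 acts by ∂[p,q,r] = [q,r] − [p,r] + [p,q]. For instance
  ∂adg = dg − ag + ad,
  ∂cdf = df − cf + cd.
This gives a 21×14 integer matrix of rank 13; reducing to Smith normal form yields diagonal entries (1,1,1,1,1,1,1,1,1,1,1,1,1).

Now H_k = ker ∂_k / im ∂_{k+1}, so:

  H_1: rank ker ∂_1 − rank ∂_2 = (21 − 6) − 13 = 2, and the invariant factors of ∂_2 are all 1, so H_1 ≅ Z^2.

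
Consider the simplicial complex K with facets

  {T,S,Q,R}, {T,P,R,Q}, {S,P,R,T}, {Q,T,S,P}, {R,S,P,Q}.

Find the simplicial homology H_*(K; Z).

H_0 ≅ Z,  H_1 = 0,  H_2 = 0,  H_3 ≅ Z.

We work with the vertex ordering P < Q < R < S < T. The simplices of K, each written with vertices in increasing order, are:

  0-simplices (5): P, Q, R, S, T
  1-simplices (10): PQ, PR, PS, PT, QR, QS, QT, RS, RT, ST
  2-simplices (10): PQR, PQS, PQT, PRS, PRT, PST, QRS, QRT, QST, RST
  3-simplices (5): PQRS, PQRT, PQST, PRST, QRST

Hence C_0 ≅ Z^5, C_1 ≅ Z^10, C_2 ≅ Z^10, C_3 ≅ Z^5.

The boundary map ∂_1: C_1 → C_0 is given by ∂[p,q] = [q] − [p]. For instance
  ∂PQ = Q − P.
This gives a 5×10 integer matrix of rank 4; reducing to Smith normal form yields diagonal entries (1,1,1,1).

The boundary map ∂_2: C_2 → C_1 acts by ∂[p,q,r] = [q,r] − [p,r] + [p,q]. For instance
  ∂RST = ST − RT + RS,
  ∂QRS = RS − QS + QR.
The 10×10 boundary matrix has rank 6 and Smith normal form diag(1,1,1,1,1,1).

Boundary ∂_3: C_3 → C_2 sends each 3-simplex σ to the alternating sum Σ_i (−1)^i (σ with its i-th vertex removed). For instance
  ∂PRST = RST − PST + PRT − PRS,
  ∂PQRS = QRS − PRS + PQS − PQR.
The 10×5 boundary matrix has rank 4 and Smith normal form diag(1,1,1,1).

Now H_k = ker ∂_k / im ∂_{k+1}, so:

  H_0: rank C_0 − rank ∂_1 = 5 − 4 = 1, and the invariant factors of ∂_1 are all 1, so H_0 ≅ Z.
  H_1: rank ker ∂_1 − rank ∂_2 = (10 − 4) − 6 = 0, and the invariant factors of ∂_2 are all 1, so H_1 ≅ 0.
  H_2: rank ker ∂_2 − rank ∂_3 = (10 − 6) − 4 = 0, and the invariant factors of ∂_3 are all 1, so H_2 ≅ 0.
  H_3: rank ker ∂_3 − rank ∂_4 = (5 − 4) − 0 = 1, and there is no ∂_4, so H_3 ≅ Z.

As a check, the Euler characteristic is 5 − 10 + 10 − 5 = 0, which agrees with 1 − 0 + 0 − 1 = 0.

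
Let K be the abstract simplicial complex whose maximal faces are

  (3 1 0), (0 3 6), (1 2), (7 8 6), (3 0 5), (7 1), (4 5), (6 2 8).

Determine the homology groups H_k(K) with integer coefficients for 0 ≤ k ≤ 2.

H_0 ≅ Z,  H_1 ≅ Z^2,  H_2 = 0.

Fix the vertex order 0 < 1 < 2 < 3 < 4 < 5 < 6 < 7 < 8 and write every simplex with vertices in increasing order. Then dim K = 2 and the simplices of K are:

  0-simplices (9): [0], [1], [2], [3], [4], [5], [6], [7], [8]
  1-simplices (15): [0,1], [0,3], [0,5], [0,6], [1,2], [1,3], [1,7], [2,6], [2,8], [3,5], [3,6], [4,5], [6,7], [6,8], [7,8]
  2-simplices (5): [0,1,3], [0,3,5], [0,3,6], [2,6,8], [6,7,8]

giving chain groups C_0 ≅ Z^9, C_1 ≅ Z^15, C_2 ≅ Z^5.

∂_1: C_1 → C_0 sends each edge [p,q] (with p < q) to q − p.
As a 9×15 matrix over Z this has rank 8, with invariant factors (1,1,1,1,1,1,1,1).

The boundary map ∂_2: C_2 → C_1 sends each 2-simplex [p,q,r] to [q,r] − [p,r] + [p,q]. For instance
  ∂[0,3,6] = [3,6] − [0,6] + [0,3],
  ∂[0,1,3] = [1,3] − [0,3] + [0,1].
As a 15×5 matrix over Z this has rank 5, with invariant factors (1,1,1,1,1).

Computing H_k = (kernel of ∂_k) / (image of ∂_{k+1}):

  H_0: rank C_0 − rank ∂_1 = 9 − 8 = 1, and the invariant factors of ∂_1 are all 1, so H_0 = Z.
  H_1: rank ker ∂_1 − rank ∂_2 = (15 − 8) − 5 = 2, and the invariant factors of ∂_2 are all 1, so H_1 = Z^2.
  H_2: rank ker ∂_2 − rank ∂_3 = (5 − 5) − 0 = 0, and there is no ∂_3, so H_2 = 0.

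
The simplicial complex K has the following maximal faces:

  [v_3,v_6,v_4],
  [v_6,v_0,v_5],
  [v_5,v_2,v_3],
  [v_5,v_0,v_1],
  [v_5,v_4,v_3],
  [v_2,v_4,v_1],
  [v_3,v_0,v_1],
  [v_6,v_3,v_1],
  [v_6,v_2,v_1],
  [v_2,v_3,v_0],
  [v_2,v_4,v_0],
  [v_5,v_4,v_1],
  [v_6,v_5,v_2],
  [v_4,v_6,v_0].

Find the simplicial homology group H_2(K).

Fix the vertex order v_0 < v_1 < v_2 < v_3 < v_4 < v_5 < v_6 and write every simplex with vertices in increasing order. Then dim K = 2 and the simplices of K are:

  0-simplices (7): [v_0], [v_1], [v_2], [v_3], [v_4], [v_5], [v_6]
  1-simplices (21): (21 of them)
  2-simplices (14): (14 of them)

giving chain groups C_0 ≅ Z^7, C_1 ≅ Z^21, C_2 ≅ Z^14.

Boundary ∂_1: C_1 → C_0 maps an edge to its endpoints' difference, ∂[p,q] = q − p. For instance
  ∂[v_5,v_6] = [v_6] − [v_5].
This gives a 7×21 integer matrix of rank 6; reducing to Smith normal form yields diagonal entries (1,1,1,1,1,1).

∂_2: C_2 → C_1 sends each 2-simplex [p,q,r] to [q,r] − [p,r] + [p,q]. For instance
  ∂[v_0,v_2,v_4] = [v_2,v_4] − [v_0,v_4] + [v_0,v_2],
  ∂[v_3,v_4,v_5] = [v_4,v_5] − [v_3,v_5] + [v_3,v_4].
As a 21×14 matrix over Z this has rank 13, with invariant factors (1,1,1,1,1,1,1,1,1,1,1,1,1).

From H_k ≅ ker(∂_k) / im(∂_{k+1}) we obtain:

  H_2: rank ker ∂_2 − rank ∂_3 = (14 − 13) − 0 = 1, and there is no ∂_3, so H_2 ≅ Z.

H_2 = Z.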